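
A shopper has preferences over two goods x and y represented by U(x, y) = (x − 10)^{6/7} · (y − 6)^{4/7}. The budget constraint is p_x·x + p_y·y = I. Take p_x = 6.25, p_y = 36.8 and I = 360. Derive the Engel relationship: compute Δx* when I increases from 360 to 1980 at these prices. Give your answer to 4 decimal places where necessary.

Δx* = 155.52

Let x' = x−10, y' = y−6. MRS = (3/2)·y'/x' = p_x/p_y.
Substituting into the budget: x* = 10 + 0.6·(I − 10·p_x − 6·p_y)/p_x, and y* = 6 + 0.4·(…)/p_y.
Discretionary income = 360 − 10·6.25 − 6·36.8 = 76.7; x* = 10 + 0.6·76.7/6.25 = 17.3632.
At I' = 1980: x* = 172.8832. Change: 172.8832 − 17.3632 = 155.52.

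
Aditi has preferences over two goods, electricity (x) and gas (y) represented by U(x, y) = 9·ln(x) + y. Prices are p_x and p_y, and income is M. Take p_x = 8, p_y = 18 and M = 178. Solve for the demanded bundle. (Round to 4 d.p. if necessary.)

x* = 20.25, y* = 0.8889

Set MRS = p_x/p_y: (9/x)/1 = p_x/p_y.
So x*(p_x,p_y) = 9·p_y/p_x, independent of income; and y* = (M − 9·p_y)/p_y.
At the given prices: x* = 9·18/8 = 20.25, and y* = 0.8889.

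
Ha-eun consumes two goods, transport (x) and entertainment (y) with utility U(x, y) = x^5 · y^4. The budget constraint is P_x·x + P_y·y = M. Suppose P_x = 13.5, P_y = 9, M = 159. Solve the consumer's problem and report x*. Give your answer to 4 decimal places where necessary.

x* = 6.5432

Tangency: MRS = (5/4)·y/x = P_x/P_y.
Rearranging, P_y·y = (4/5)·P_x·x. Substituting into the budget gives P_x·x·(1 + (4/5)) = M.
Demand: x*(P_x,P_y,M) = 5/9·M/P_x and y* = 4/9·M/P_y.
At P_x=13.5, P_y=9, M=159: x* = 5/9·159/13.5 = 6.5432.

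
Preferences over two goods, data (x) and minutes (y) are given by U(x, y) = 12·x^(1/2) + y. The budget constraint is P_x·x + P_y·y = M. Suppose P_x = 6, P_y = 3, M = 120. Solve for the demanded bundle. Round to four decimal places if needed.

x* = 9, y* = 22

Set MRS = P_x/P_y: 6·x^(−1/2) = P_x/P_y.
Solve: √x = 6·P_y/P_x, so x*(P_x,P_y) = (6·P_y/P_x)², and y* = (M − P_x·x*)/P_y.
Plugging in: x* = (6·3/6)² = 9, y* = 22.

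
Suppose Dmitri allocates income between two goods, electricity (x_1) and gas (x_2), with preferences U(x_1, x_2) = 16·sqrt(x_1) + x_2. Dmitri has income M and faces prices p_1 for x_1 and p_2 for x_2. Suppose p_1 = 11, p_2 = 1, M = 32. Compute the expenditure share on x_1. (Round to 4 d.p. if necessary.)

Set MRS = p_1/p_2: 8·x_1^(−1/2) = p_1/p_2.
Thus x_1* = (8·p_2/p_1)² — independent of M — with the rest of income spent on x_2.
Plugging in: x_1* = (8·1/11)² = 0.5289, x_2* = 26.1818.
Expenditure on x_1: 11·0.5289 = 5.8182; share = 0.1818.

share on x_1 = 0.1818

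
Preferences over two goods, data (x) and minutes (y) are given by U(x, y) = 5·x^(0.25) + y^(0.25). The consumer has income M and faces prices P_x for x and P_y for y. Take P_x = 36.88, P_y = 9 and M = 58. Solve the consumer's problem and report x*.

x* = 1.3247

MU_x ∝ 5·x^(-0.75), MU_y ∝ y^(-0.75), so MRS = 5·(y/x)^(0.75) = P_x/P_y.
Hence y/x = ((1/5)·P_x/P_y)^(1/(0.75)), i.e. raised to the 4/3 power.
With the ratio pinned down, the budget gives x* = M/(P_x + P_y·(y/x)) and y* = (y/x)·x*.
Numerically y/x = 0.766957, so x* = 58/(36.88 + 9·0.766957) = 1.3247.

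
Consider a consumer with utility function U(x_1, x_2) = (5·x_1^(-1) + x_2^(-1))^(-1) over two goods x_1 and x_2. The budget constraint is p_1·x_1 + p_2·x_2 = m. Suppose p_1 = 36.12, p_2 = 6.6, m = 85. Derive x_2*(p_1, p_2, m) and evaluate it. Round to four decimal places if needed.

MU_x_1 ∝ 5·x_1^(-2), MU_x_2 ∝ x_2^(-2), so MRS = 5·(x_2/x_1)^(2) = p_1/p_2.
Solve for the ratio: x_2/x_1 = [(1/5)·p_1/p_2]^(0.5).
Substitute x_2 = (x_2/x_1)·x_1 into the budget: x_1* = m/(p_1 + p_2·(x_2/x_1)).
Numerically x_2/x_1 = 1.046205, so x_1* = 85/(36.12 + 6.6·1.046205) = 1.9756 and x_2* = 1.046205·1.9756 = 2.0669.

x_2* = 2.0669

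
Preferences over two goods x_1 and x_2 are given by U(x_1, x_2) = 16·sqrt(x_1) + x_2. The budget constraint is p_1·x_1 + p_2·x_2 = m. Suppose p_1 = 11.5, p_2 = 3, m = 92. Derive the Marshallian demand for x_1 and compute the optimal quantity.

x_1* = 4.3554

MU_x_1 = 8/√x_1, MU_x_2 = 1. Tangency: 8/√x_1 = p_1/p_2.
Solve: √x_1 = 8·p_2/p_1, so x_1*(p_1,p_2) = (8·p_2/p_1)², and x_2* = (m − p_1·x_1*)/p_2.
Plugging in: x_1* = (8·3/11.5)² = 4.3554.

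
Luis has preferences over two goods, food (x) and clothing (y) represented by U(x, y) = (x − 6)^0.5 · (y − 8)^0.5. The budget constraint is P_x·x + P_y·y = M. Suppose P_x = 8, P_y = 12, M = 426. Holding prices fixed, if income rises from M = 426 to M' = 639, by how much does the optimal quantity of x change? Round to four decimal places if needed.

Δx* = 13.3125

Let x' = x−6, y' = y−8. MRS = y'/x' = P_x/P_y.
Substituting into the budget: x* = 6 + 0.5·(M − 6·P_x − 8·P_y)/P_x, and y* = 8 + 0.5·(…)/P_y.
Discretionary income = 426 − 6·8 − 8·12 = 282; x* = 6 + 0.5·282/8 = 23.625.
At M' = 639: x* = 36.9375. Change: 36.9375 − 23.625 = 13.3125.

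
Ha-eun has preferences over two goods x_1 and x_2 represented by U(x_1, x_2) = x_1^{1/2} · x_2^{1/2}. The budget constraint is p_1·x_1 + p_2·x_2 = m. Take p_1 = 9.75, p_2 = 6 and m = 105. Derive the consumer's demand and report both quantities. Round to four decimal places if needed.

Tangency: MRS = x_2/x_1 = p_1/p_2.
Rearranging, p_2·x_2 = p_1·x_1. Substituting into the budget gives p_1·x_1·(1 + 1) = m.
Demand: x_1*(p_1,p_2,m) = 0.5·m/p_1 and x_2* = 0.5·m/p_2.
At p_1=9.75, p_2=6, m=105: x_1* = 0.5·105/9.75 = 5.3846, x_2* = 8.75.

x_1* = 5.3846, x_2* = 8.75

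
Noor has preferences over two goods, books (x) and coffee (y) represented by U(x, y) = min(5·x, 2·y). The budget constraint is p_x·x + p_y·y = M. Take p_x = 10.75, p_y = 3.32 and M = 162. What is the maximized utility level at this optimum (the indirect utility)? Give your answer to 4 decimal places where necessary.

Leontief preferences: the optimum is at the kink where x/2 = y/5, i.e. y = (5/2)·x.
Budget: p_x·x + p_y·(5/2)·x = M, so (2·p_x + 5·p_y)·x = 2·M.
Demand: x*(p_x,p_y,M) = 2·M/(2·p_x + 5·p_y), y* = 5·M/(2·p_x + 5·p_y).
Here 2·10.75 + 5·3.32 = 38.1, giving x* = 8.5039 and y* = 21.2598.
Utility at the optimum: U(8.5039, 21.2598) = 42.5197.

V = 42.5197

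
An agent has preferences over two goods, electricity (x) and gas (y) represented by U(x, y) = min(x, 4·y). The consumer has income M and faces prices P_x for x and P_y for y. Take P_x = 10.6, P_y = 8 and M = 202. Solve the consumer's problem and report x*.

Leontief preferences: the optimum is at the kink where x/4 = y/1, i.e. y = (1/4)·x.
Budget: P_x·x + P_y·(1/4)·x = M, so (4·P_x + P_y)·x = 4·M.
Demand: x*(P_x,P_y,M) = 4·M/(4·P_x + P_y), y* = M/(4·P_x + P_y).
Here 4·10.6 + 8 = 50.4, giving x* = 16.0317.

x* = 16.0317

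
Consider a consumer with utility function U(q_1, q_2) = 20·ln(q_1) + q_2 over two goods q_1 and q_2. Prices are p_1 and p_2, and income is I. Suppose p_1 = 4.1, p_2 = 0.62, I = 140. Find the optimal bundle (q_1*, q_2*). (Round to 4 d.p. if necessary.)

q_1* = 3.0244, q_2* = 205.8065

Set MRS = p_1/p_2: (20/q_1)/1 = p_1/p_2.
So q_1*(p_1,p_2) = 20·p_2/p_1, independent of income; and q_2* = (I − 20·p_2)/p_2.
At the given prices: q_1* = 20·0.62/4.1 = 3.0244, and q_2* = 205.8065.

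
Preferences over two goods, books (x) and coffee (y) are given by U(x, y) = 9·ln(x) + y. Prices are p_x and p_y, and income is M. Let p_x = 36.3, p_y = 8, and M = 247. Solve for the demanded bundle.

Set MRS = p_x/p_y: (9/x)/1 = p_x/p_y.
So x*(p_x,p_y) = 9·p_y/p_x, independent of income; and y* = (M − 9·p_y)/p_y.
At the given prices: x* = 9·8/36.3 = 1.9835, and y* = 21.875.

x* = 1.9835, y* = 21.875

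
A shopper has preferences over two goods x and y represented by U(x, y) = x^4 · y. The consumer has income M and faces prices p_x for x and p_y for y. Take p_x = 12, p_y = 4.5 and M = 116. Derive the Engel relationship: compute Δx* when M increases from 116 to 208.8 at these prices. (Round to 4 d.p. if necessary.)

Δx* = 6.1867

Demand: x*(p_x,p_y,M) = 0.8·M/p_x and y* = 0.2·M/p_y.
At p_x=12, p_y=4.5, M=116: x* = 0.8·116/12 = 7.7333.
At M' = 208.8: x* = 13.92. Change: 13.92 − 7.7333 = 6.1867.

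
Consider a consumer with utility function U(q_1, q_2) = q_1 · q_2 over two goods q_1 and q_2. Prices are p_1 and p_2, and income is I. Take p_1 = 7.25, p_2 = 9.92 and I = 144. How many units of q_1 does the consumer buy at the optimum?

Tangency: MRS = q_2/q_1 = p_1/p_2.
Rearranging, p_2·q_2 = p_1·q_1. Substituting into the budget gives p_1·q_1·(1 + 1) = I.
Demand: q_1*(p_1,p_2,I) = 0.5·I/p_1 and q_2* = 0.5·I/p_2.
At p_1=7.25, p_2=9.92, I=144: q_1* = 0.5·144/7.25 = 9.931.

q_1* = 9.931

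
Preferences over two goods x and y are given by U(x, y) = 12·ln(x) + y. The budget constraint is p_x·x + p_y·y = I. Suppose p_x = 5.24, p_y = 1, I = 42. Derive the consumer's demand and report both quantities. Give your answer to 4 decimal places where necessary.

x* = 2.2901, y* = 30

MU_x = 12/x, MU_y = 1. Tangency: 12/x = p_x/p_y.
So x*(p_x,p_y) = 12·p_y/p_x, independent of income; and y* = (I − 12·p_y)/p_y.
At the given prices: x* = 12·1/5.24 = 2.2901, and y* = 30.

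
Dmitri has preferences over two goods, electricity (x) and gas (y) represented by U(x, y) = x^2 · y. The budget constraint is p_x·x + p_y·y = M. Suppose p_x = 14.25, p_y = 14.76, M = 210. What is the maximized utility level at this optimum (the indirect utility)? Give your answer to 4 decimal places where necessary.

V = 457.7602

MU_x/MU_y = (2·y)/(x); tangency sets this equal to p_x/p_y.
Rearranging, p_y·y = (1/2)·p_x·x. Substituting into the budget gives p_x·x·(1 + (1/2)) = M.
Demand: x*(p_x,p_y,M) = 2/3·M/p_x and y* = 1/3·M/p_y.
At p_x=14.25, p_y=14.76, M=210: x* = 2/3·210/14.25 = 9.8246, y* = 4.7425.
Utility at the optimum: U(9.8246, 4.7425) = 457.7602.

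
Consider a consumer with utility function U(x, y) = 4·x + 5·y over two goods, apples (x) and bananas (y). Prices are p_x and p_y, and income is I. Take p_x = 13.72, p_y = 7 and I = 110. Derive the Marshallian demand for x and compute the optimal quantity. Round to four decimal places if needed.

Perfect substitutes: compare marginal utility per dollar. 4/p_x vs 5/p_y → 0.2915 vs 0.7143.
y gives more utility per dollar, so spend all income on y: y* = I/p_y, x* = 0.
Numerically: x* = 0, y* = 15.7143.

x* = 0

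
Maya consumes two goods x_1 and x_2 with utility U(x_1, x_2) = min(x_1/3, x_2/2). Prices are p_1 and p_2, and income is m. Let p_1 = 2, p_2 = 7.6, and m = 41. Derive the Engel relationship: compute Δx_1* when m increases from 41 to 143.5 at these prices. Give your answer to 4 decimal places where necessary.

Δx_1* = 14.5047

With perfect complements, no substitution: consume in ratio x_1:x_2 = 3:2.
Budget: p_1·x_1 + p_2·(2/3)·x_1 = m, so (3·p_1 + 2·p_2)·x_1 = 3·m.
Demand: x_1*(p_1,p_2,m) = 3·m/(3·p_1 + 2·p_2), x_2* = 2·m/(3·p_1 + 2·p_2).
Here 3·2 + 2·7.6 = 21.2, giving x_1* = 5.8019.
At m' = 143.5: x_1* = 20.3066. Change: 20.3066 − 5.8019 = 14.5047.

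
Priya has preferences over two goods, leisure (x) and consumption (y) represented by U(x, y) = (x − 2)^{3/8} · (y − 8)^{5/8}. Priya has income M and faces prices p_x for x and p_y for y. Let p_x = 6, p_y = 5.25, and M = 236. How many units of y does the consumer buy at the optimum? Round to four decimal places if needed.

y* = 29.6667

Let x' = x−2, y' = y−8. MRS = (3/5)·y'/x' = p_x/p_y.
Substituting into the budget: x* = 2 + 0.375·(M − 2·p_x − 8·p_y)/p_x, and y* = 8 + 0.625·(…)/p_y.
Discretionary income = 236 − 2·6 − 8·5.25 = 182; y* = 8 + 0.625·182/5.25 = 29.6667.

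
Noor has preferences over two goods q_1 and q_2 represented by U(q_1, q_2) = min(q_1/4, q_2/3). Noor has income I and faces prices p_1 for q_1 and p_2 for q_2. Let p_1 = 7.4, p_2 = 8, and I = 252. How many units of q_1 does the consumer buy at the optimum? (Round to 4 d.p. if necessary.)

With perfect complements, no substitution: consume in ratio q_1:q_2 = 4:3.
Budget: p_1·q_1 + p_2·(3/4)·q_1 = I, so (4·p_1 + 3·p_2)·q_1 = 4·I.
Demand: q_1*(p_1,p_2,I) = 4·I/(4·p_1 + 3·p_2), q_2* = 3·I/(4·p_1 + 3·p_2).
Here 4·7.4 + 3·8 = 53.6, giving q_1* = 18.806.

q_1* = 18.806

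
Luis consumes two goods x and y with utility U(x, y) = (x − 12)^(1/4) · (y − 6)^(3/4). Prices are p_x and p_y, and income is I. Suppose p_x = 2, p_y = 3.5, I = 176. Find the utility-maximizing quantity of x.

x* = 28.375

MRS = (1/3)·(y−6)/(x−12). Tangency with p_x/p_y gives y−6 = 3·(p_x/p_y)·(x−12).
After buying the subsistence bundle (12, 6), a share 0.25 of the remaining income goes to x: x* = 12 + 0.25·(I − 12p_x − 6p_y)/p_x.
Discretionary income = 176 − 12·2 − 6·3.5 = 131; x* = 12 + 0.25·131/2 = 28.375.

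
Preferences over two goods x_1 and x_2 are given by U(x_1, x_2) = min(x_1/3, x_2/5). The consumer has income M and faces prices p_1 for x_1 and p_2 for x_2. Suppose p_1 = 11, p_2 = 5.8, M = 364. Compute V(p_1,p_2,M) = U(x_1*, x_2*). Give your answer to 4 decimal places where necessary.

With perfect complements, no substitution: consume in ratio x_1:x_2 = 3:5.
Budget: p_1·x_1 + p_2·(5/3)·x_1 = M, so (3·p_1 + 5·p_2)·x_1 = 3·M.
Demand: x_1*(p_1,p_2,M) = 3·M/(3·p_1 + 5·p_2), x_2* = 5·M/(3·p_1 + 5·p_2).
Here 3·11 + 5·5.8 = 62, giving x_1* = 17.6129 and x_2* = 29.3548.
Utility at the optimum: U(17.6129, 29.3548) = 5.871.

V = 5.871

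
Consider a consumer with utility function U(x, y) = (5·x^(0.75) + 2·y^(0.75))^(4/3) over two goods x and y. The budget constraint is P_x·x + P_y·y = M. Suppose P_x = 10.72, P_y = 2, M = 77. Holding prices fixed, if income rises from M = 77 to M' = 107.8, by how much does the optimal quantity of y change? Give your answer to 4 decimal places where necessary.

Numerically y/x = 21.129982, so x* = 77/(10.72 + 2·21.129982) = 1.4534 and y* = 21.129982·1.4534 = 30.7099.
At M' = 107.8: y* = 42.9938. Change: 42.9938 − 30.7099 = 12.284.

Δy* = 12.284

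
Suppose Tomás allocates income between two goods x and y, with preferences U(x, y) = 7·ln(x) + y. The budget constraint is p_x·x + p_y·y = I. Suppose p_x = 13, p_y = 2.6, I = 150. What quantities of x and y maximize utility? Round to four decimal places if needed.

x* = 1.4, y* = 50.6923

MU_x = 7/x, MU_y = 1. Tangency: 7/x = p_x/p_y.
So x*(p_x,p_y) = 7·p_y/p_x, independent of income; and y* = (I − 7·p_y)/p_y.
At the given prices: x* = 7·2.6/13 = 1.4, and y* = 50.6923.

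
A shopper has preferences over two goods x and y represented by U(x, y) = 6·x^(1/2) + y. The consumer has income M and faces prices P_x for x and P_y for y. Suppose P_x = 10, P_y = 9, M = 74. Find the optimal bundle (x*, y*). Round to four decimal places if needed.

Set MRS = P_x/P_y: 3·x^(−1/2) = P_x/P_y.
Thus x* = (3·P_y/P_x)² — independent of M — with the rest of income spent on y.
Plugging in: x* = (3·9/10)² = 7.29, y* = 0.1222.

x* = 7.29, y* = 0.1222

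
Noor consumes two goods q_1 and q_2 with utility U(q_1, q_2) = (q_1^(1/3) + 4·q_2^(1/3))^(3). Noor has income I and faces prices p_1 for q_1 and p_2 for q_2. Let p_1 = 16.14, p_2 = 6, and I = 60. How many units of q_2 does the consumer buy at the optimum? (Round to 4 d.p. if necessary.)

MU_q_1 ∝ q_1^(-2/3), MU_q_2 ∝ 4·q_2^(-2/3), so MRS = (1/4)·(q_2/q_1)^(2/3) = p_1/p_2.
Hence q_2/q_1 = (4·p_1/p_2)^(1/(2/3)), i.e. raised to the 1.5 power.
Substitute q_2 = (q_2/q_1)·q_1 into the budget: q_1* = I/(p_1 + p_2·(q_2/q_1)).
Numerically q_2/q_1 = 35.295424, so q_1* = 60/(16.14 + 6·35.295424) = 0.2633 and q_2* = 35.295424·0.2633 = 9.2918.

q_2* = 9.2918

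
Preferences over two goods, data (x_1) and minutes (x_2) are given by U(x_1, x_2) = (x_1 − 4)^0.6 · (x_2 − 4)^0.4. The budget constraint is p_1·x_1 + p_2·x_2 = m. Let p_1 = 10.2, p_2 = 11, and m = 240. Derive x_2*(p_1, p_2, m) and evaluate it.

x_2* = 9.6436

Let x_1' = x_1−4, x_2' = x_2−4. MRS = (3/2)·x_2'/x_1' = p_1/p_2.
Substituting into the budget: x_1* = 4 + 0.6·(m − 4·p_1 − 4·p_2)/p_1, and x_2* = 4 + 0.4·(…)/p_2.
Discretionary income = 240 − 4·10.2 − 4·11 = 155.2; x_2* = 4 + 0.4·155.2/11 = 9.6436.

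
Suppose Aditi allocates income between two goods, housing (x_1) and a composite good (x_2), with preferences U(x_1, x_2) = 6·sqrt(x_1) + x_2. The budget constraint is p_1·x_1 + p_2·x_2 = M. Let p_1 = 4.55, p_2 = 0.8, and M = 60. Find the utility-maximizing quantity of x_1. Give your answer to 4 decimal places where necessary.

Set MRS = p_1/p_2: 3·x_1^(−1/2) = p_1/p_2.
Thus x_1* = (3·p_2/p_1)² — independent of M — with the rest of income spent on x_2.
Plugging in: x_1* = (3·0.8/4.55)² = 0.2782.

x_1* = 0.2782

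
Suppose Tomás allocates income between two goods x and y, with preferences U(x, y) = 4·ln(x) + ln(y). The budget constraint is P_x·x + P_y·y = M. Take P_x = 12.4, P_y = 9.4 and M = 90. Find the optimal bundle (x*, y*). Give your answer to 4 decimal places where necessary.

x* = 5.8065, y* = 1.9149

The MRS is 4·y/x. Set MRS = P_x/P_y.
Rearranging, P_y·y = (1/4)·P_x·x. Substituting into the budget gives P_x·x·(1 + (1/4)) = M.
Demand: x*(P_x,P_y,M) = 0.8·M/P_x and y* = 0.2·M/P_y.
At P_x=12.4, P_y=9.4, M=90: x* = 0.8·90/12.4 = 5.8065, y* = 1.9149.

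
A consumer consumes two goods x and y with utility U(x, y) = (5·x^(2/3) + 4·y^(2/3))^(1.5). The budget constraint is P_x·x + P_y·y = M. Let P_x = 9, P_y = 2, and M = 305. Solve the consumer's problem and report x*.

x* = 2.9811

MU_x ∝ 5·x^(-1/3), MU_y ∝ 4·y^(-1/3), so MRS = (5/4)·(y/x)^(1/3) = P_x/P_y.
Solve for the ratio: y/x = [(4/5)·P_x/P_y]^(3).
Substitute y = (y/x)·x into the budget: x* = M/(P_x + P_y·(y/x)).
Numerically y/x = 46.656, so x* = 305/(9 + 2·46.656) = 2.9811.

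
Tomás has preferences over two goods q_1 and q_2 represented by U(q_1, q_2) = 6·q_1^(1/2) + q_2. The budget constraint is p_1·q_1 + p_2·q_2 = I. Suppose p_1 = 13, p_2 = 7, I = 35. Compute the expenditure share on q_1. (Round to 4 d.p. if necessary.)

Set MRS = p_1/p_2: 3·q_1^(−1/2) = p_1/p_2.
Solve: √q_1 = 3·p_2/p_1, so q_1*(p_1,p_2) = (3·p_2/p_1)², and q_2* = (I − p_1·q_1*)/p_2.
Plugging in: q_1* = (3·7/13)² = 2.6095, q_2* = 0.1538.
Expenditure on q_1: 13·2.6095 = 33.9231; share = 0.9692.

share on q_1 = 0.9692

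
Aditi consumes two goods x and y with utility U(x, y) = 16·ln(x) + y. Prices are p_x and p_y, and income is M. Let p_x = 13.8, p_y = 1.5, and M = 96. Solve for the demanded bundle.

x* = 1.7391, y* = 48

MU_x = 16/x, MU_y = 1. Tangency: 16/x = p_x/p_y.
So x*(p_x,p_y) = 16·p_y/p_x, independent of income; and y* = (M − 16·p_y)/p_y.
At the given prices: x* = 16·1.5/13.8 = 1.7391, and y* = 48.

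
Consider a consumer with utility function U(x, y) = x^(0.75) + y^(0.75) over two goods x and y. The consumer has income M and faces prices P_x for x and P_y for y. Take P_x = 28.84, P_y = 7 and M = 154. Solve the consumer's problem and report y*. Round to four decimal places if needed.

MU_x ∝ x^(-0.25), MU_y ∝ y^(-0.25), so MRS = (y/x)^(0.25) = P_x/P_y.
Hence y/x = (P_x/P_y)^(1/(0.25)), i.e. raised to the 4 power.
With the ratio pinned down, the budget gives x* = M/(P_x + P_y·(y/x)) and y* = (y/x)·x*.
Numerically y/x = 288.130255, so x* = 154/(28.84 + 7·288.130255) = 0.0753 and y* = 288.130255·0.0753 = 21.6899.

y* = 21.6899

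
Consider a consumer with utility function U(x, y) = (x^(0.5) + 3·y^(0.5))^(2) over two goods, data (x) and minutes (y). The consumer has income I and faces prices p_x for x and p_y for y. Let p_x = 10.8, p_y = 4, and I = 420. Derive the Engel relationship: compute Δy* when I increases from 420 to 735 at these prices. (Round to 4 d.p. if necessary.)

From the CES first-order condition, (1/3)·(y/x)^(0.5) = p_x/p_y.
Hence y/x = (3·p_x/p_y)^(1/(0.5)), i.e. raised to the 2 power.
With the ratio pinned down, the budget gives x* = I/(p_x + p_y·(y/x)) and y* = (y/x)·x*.
Numerically y/x = 65.61, so x* = 420/(10.8 + 4·65.61) = 1.5371 and y* = 65.61·1.5371 = 100.8498.
At I' = 735: y* = 176.4872. Change: 176.4872 − 100.8498 = 75.6374.

Δy* = 75.6374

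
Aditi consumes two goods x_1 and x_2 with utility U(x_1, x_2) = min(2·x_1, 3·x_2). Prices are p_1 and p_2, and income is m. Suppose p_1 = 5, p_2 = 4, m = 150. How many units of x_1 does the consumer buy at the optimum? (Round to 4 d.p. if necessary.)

With perfect complements, no substitution: consume in ratio x_1:x_2 = 3:2.
Budget: p_1·x_1 + p_2·(2/3)·x_1 = m, so (3·p_1 + 2·p_2)·x_1 = 3·m.
Demand: x_1*(p_1,p_2,m) = 3·m/(3·p_1 + 2·p_2), x_2* = 2·m/(3·p_1 + 2·p_2).
Here 3·5 + 2·4 = 23, giving x_1* = 19.5652.

x_1* = 19.5652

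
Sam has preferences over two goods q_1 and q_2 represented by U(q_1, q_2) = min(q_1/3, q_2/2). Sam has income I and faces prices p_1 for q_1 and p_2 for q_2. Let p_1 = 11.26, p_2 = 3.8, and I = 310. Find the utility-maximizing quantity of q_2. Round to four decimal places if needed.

q_2* = 14.9831

With perfect complements, no substitution: consume in ratio q_1:q_2 = 3:2.
Budget: p_1·q_1 + p_2·(2/3)·q_1 = I, so (3·p_1 + 2·p_2)·q_1 = 3·I.
Demand: q_1*(p_1,p_2,I) = 3·I/(3·p_1 + 2·p_2), q_2* = 2·I/(3·p_1 + 2·p_2).
Here 3·11.26 + 2·3.8 = 41.38, giving q_2* = 14.9831.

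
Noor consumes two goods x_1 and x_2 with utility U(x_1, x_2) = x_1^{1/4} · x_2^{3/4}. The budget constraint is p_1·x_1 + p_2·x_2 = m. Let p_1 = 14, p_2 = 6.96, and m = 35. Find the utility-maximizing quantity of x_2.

Demand: x_1*(p_1,p_2,m) = 0.25·m/p_1 and x_2* = 0.75·m/p_2.
At p_1=14, p_2=6.96, m=35: x_2* = 0.75·35/6.96 = 3.7716.

x_2* = 3.7716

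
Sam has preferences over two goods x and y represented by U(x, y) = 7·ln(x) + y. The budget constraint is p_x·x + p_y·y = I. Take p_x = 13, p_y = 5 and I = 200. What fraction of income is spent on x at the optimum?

Set MRS = p_x/p_y: (7/x)/1 = p_x/p_y.
So x*(p_x,p_y) = 7·p_y/p_x, independent of income; and y* = (I − 7·p_y)/p_y.
At the given prices: x* = 7·5/13 = 2.6923, and y* = 33.
Expenditure on x: 13·2.6923 = 35; share = 0.175.

share on x = 0.175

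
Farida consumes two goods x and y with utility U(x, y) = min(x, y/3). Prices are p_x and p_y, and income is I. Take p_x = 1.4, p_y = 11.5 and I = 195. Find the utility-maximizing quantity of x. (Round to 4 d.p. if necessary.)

x* = 5.4318

With perfect complements, no substitution: consume in ratio x:y = 1:3.
Budget: p_x·x + p_y·3·x = I, so (p_x + 3·p_y)·x = I.
Demand: x*(p_x,p_y,I) = I/(p_x + 3·p_y), y* = 3·I/(p_x + 3·p_y).
Here 1.4 + 3·11.5 = 35.9, giving x* = 5.4318.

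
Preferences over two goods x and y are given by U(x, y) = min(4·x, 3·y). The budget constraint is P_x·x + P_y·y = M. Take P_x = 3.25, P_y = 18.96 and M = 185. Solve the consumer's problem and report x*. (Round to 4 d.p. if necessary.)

With perfect complements, no substitution: consume in ratio x:y = 3:4.
Budget: P_x·x + P_y·(4/3)·x = M, so (3·P_x + 4·P_y)·x = 3·M.
Demand: x*(P_x,P_y,M) = 3·M/(3·P_x + 4·P_y), y* = 4·M/(3·P_x + 4·P_y).
Here 3·3.25 + 4·18.96 = 85.59, giving x* = 6.4844.

x* = 6.4844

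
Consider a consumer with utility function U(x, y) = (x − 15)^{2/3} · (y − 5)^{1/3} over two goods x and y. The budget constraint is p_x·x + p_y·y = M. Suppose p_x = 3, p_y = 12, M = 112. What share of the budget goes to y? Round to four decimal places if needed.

share on y = 0.5565

MRS = 2·(y−5)/(x−15). Tangency with p_x/p_y gives y−5 = (1/2)·(p_x/p_y)·(x−15).
After buying the subsistence bundle (15, 5), a share 2/3 of the remaining income goes to x: x* = 15 + 2/3·(M − 15p_x − 5p_y)/p_x.
Discretionary income = 112 − 15·3 − 5·12 = 7; x* = 15 + 2/3·7/3 = 16.5556; y* = 5 + 1/3·7/12 = 5.1944.
Expenditure on y: 12·5.1944 = 62.3333; share = 0.5565.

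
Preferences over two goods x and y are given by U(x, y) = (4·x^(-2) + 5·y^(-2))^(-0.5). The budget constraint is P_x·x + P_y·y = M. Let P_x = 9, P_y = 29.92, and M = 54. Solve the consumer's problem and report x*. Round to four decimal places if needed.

With the ratio pinned down, the budget gives x* = M/(P_x + P_y·(y/x)) and y* = (y/x)·x*.
Numerically y/x = 0.721767, so x* = 54/(9 + 29.92·0.721767) = 1.765.

x* = 1.765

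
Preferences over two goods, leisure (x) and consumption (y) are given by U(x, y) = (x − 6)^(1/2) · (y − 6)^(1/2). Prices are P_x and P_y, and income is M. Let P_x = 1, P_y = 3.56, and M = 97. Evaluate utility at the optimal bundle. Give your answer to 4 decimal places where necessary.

V = 18.4546

MRS = (y−6)/(x−6). Tangency with P_x/P_y gives y−6 = (P_x/P_y)·(x−6).
Substituting into the budget: x* = 6 + 0.5·(M − 6·P_x − 6·P_y)/P_x, and y* = 6 + 0.5·(…)/P_y.
Discretionary income = 97 − 6·1 − 6·3.56 = 69.64; x* = 6 + 0.5·69.64/1 = 40.82; y* = 6 + 0.5·69.64/3.56 = 15.7809.
Utility at the optimum: U(40.82, 15.7809) = 18.4546.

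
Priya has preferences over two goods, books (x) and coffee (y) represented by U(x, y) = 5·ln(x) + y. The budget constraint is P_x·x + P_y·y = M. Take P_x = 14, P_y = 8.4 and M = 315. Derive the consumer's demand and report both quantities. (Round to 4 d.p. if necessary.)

x* = 3, y* = 32.5

MU_x = 5/x, MU_y = 1. Tangency: 5/x = P_x/P_y.
So x*(P_x,P_y) = 5·P_y/P_x, independent of income; and y* = (M − 5·P_y)/P_y.
At the given prices: x* = 5·8.4/14 = 3, and y* = 32.5.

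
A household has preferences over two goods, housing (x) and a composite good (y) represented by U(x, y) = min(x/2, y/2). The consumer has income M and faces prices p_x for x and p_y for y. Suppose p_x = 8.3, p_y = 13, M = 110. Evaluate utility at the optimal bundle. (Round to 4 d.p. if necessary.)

Leontief preferences: the optimum is at the kink where x/2 = y/2, i.e. y = x.
Budget: p_x·x + p_y·x = M, so (2·p_x + 2·p_y)·x = 2·M.
Demand: x*(p_x,p_y,M) = 2·M/(2·p_x + 2·p_y), y* = 2·M/(2·p_x + 2·p_y).
Here 2·8.3 + 2·13 = 42.6, giving x* = 5.1643 and y* = 5.1643.
Utility at the optimum: U(5.1643, 5.1643) = 2.5822.

V = 2.5822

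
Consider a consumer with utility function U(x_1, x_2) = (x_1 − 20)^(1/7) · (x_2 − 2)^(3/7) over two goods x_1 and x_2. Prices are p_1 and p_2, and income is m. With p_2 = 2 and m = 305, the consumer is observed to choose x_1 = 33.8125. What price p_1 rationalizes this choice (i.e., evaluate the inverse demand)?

p_1 = 4

MRS = (1/3)·(x_2−2)/(x_1−20). Tangency with p_1/p_2 gives x_2−2 = 3·(p_1/p_2)·(x_1−20).
After buying the subsistence bundle (20, 2), a share 0.25 of the remaining income goes to x_1: x_1* = 20 + 0.25·(m − 20p_1 − 2p_2)/p_1.
Set x_1* = 33.8125 in the demand function and solve for p_1: p_1 = 4.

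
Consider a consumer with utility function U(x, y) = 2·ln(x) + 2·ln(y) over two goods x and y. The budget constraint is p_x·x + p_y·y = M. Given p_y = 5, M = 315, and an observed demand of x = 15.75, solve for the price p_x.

p_x = 10

MU_x/MU_y = (2·y)/(2·x); tangency sets this equal to p_x/p_y.
So 2·p_y·y = 2·p_x·x; combined with the budget, a share 0.5 of income goes to x.
Demand: x*(p_x,p_y,M) = 0.5·M/p_x and y* = 0.5·M/p_y.
Set x* = 15.75 in the demand function and solve for p_x: p_x = 10.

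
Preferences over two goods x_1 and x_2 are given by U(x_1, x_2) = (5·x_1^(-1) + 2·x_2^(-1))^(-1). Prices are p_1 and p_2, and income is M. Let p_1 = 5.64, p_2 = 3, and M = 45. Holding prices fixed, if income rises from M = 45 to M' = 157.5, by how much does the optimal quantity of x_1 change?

MRS = MU_x_1/MU_x_2 = (5/2)·(x_2/x_1)^(2). Set equal to p_1/p_2.
Hence x_2/x_1 = ((2/5)·p_1/p_2)^(1/(2)), i.e. raised to the 0.5 power.
With the ratio pinned down, the budget gives x_1* = M/(p_1 + p_2·(x_2/x_1)) and x_2* = (x_2/x_1)·x_1*.
Numerically x_2/x_1 = 0.867179, so x_1* = 45/(5.64 + 3·0.867179) = 5.4601.
At M' = 157.5: x_1* = 19.1105. Change: 19.1105 − 5.4601 = 13.6504.

Δx_1* = 13.6504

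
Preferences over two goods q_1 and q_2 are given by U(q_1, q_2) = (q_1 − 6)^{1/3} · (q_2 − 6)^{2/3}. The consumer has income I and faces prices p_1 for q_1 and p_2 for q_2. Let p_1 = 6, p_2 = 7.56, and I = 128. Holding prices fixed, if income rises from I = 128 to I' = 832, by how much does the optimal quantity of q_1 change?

This is Cobb-Douglas in (q_1−6, q_2−6): tangency gives 1/3·p_2·(q_2−6) = 2/3·p_1·(q_1−6).
Substituting into the budget: q_1* = 6 + 1/3·(I − 6·p_1 − 6·p_2)/p_1, and q_2* = 6 + 2/3·(…)/p_2.
Discretionary income = 128 − 6·6 − 6·7.56 = 46.64; q_1* = 6 + 1/3·46.64/6 = 8.5911.
At I' = 832: q_1* = 47.7022. Change: 47.7022 − 8.5911 = 39.1111.

Δq_1* = 39.1111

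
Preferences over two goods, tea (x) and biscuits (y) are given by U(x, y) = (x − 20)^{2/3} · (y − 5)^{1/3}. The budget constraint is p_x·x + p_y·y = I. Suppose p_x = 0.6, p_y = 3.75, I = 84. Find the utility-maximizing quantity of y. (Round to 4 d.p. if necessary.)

This is Cobb-Douglas in (x−20, y−5): tangency gives 2/3·p_y·(y−5) = 1/3·p_x·(x−20).
Substituting into the budget: x* = 20 + 2/3·(I − 20·p_x − 5·p_y)/p_x, and y* = 5 + 1/3·(…)/p_y.
Discretionary income = 84 − 20·0.6 − 5·3.75 = 53.25; y* = 5 + 1/3·53.25/3.75 = 9.7333.

y* = 9.7333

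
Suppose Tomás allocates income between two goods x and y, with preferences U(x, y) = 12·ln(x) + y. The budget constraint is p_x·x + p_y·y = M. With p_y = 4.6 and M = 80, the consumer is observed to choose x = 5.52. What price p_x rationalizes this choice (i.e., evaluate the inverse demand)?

p_x = 10

MU_x = 12/x, MU_y = 1. Tangency: 12/x = p_x/p_y.
So x*(p_x,p_y) = 12·p_y/p_x, independent of income; and y* = (M − 12·p_y)/p_y.
Set x* = 5.52 in the demand function and solve for p_x: p_x = 10.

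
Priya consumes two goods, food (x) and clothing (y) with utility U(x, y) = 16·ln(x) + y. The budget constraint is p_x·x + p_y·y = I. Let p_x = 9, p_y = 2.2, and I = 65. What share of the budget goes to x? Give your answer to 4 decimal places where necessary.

share on x = 0.5415

So x*(p_x,p_y) = 16·p_y/p_x, independent of income; and y* = (I − 16·p_y)/p_y.
At the given prices: x* = 16·2.2/9 = 3.9111, and y* = 13.5455.
Expenditure on x: 9·3.9111 = 35.2; share = 0.5415.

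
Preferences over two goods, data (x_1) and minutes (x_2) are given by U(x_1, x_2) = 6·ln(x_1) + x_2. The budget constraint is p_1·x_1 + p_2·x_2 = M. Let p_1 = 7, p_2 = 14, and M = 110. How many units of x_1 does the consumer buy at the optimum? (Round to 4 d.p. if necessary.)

x_1* = 12

Set MRS = p_1/p_2: (6/x_1)/1 = p_1/p_2.
So x_1*(p_1,p_2) = 6·p_2/p_1, independent of income; and x_2* = (M − 6·p_2)/p_2.
At the given prices: x_1* = 6·14/7 = 12.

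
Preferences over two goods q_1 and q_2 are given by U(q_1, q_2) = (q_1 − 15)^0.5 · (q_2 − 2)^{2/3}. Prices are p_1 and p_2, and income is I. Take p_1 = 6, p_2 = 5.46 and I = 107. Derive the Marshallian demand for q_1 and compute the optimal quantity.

Substituting into the budget: q_1* = 15 + 3/7·(I − 15·p_1 − 2·p_2)/p_1, and q_2* = 2 + 4/7·(…)/p_2.
Discretionary income = 107 − 15·6 − 2·5.46 = 6.08; q_1* = 15 + 3/7·6.08/6 = 15.4343.

q_1* = 15.4343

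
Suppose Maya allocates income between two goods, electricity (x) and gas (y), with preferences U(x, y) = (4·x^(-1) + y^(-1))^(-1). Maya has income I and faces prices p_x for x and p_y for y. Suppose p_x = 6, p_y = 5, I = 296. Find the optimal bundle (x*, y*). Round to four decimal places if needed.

x* = 33.8727, y* = 18.5528

From the CES first-order condition, 4·(y/x)^(2) = p_x/p_y.
Solve for the ratio: y/x = [(1/4)·p_x/p_y]^(0.5).
With the ratio pinned down, the budget gives x* = I/(p_x + p_y·(y/x)) and y* = (y/x)·x*.
Numerically y/x = 0.547723, so x* = 296/(6 + 5·0.547723) = 33.8727 and y* = 0.547723·33.8727 = 18.5528.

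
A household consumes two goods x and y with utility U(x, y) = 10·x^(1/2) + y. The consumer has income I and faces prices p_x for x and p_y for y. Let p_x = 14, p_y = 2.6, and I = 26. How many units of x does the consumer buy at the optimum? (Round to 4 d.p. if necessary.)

Plugging in: x* = (5·2.6/14)² = 0.8622.

x* = 0.8622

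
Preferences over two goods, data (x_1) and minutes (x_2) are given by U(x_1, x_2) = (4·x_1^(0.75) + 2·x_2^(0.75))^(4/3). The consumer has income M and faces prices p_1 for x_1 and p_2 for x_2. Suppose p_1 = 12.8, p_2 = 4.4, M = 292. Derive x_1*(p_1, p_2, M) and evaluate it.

x_1* = 8.9859

MRS = MU_x_1/MU_x_2 = 2·(x_2/x_1)^(0.25). Set equal to p_1/p_2.
Solve for the ratio: x_2/x_1 = [(1/2)·p_1/p_2]^(4).
Substitute x_2 = (x_2/x_1)·x_1 into the budget: x_1* = M/(p_1 + p_2·(x_2/x_1)).
Numerically x_2/x_1 = 4.476197, so x_1* = 292/(12.8 + 4.4·4.476197) = 8.9859.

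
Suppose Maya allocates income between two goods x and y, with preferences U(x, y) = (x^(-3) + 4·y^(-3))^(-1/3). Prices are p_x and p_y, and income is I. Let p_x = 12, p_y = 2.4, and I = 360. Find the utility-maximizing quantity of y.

y* = 44.5851

MRS = MU_x/MU_y = (1/4)·(y/x)^(4). Set equal to p_x/p_y.
Hence y/x = (4·p_x/p_y)^(1/(4)), i.e. raised to the 0.25 power.
With the ratio pinned down, the budget gives x* = I/(p_x + p_y·(y/x)) and y* = (y/x)·x*.
Numerically y/x = 2.114743, so x* = 360/(12 + 2.4·2.114743) = 21.083 and y* = 2.114743·21.083 = 44.5851.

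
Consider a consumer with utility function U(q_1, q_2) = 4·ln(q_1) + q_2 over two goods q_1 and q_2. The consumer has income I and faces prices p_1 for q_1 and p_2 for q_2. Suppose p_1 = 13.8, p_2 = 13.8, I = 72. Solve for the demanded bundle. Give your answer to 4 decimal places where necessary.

q_1* = 4, q_2* = 1.2174

Set MRS = p_1/p_2: (4/q_1)/1 = p_1/p_2.
So q_1*(p_1,p_2) = 4·p_2/p_1, independent of income; and q_2* = (I − 4·p_2)/p_2.
At the given prices: q_1* = 4·13.8/13.8 = 4, and q_2* = 1.2174.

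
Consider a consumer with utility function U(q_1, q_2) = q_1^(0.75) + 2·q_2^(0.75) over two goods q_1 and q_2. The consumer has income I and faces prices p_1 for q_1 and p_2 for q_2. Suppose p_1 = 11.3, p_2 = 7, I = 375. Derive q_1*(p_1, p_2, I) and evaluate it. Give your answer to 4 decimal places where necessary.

MU_q_1 ∝ q_1^(-0.25), MU_q_2 ∝ 2·q_2^(-0.25), so MRS = (1/2)·(q_2/q_1)^(0.25) = p_1/p_2.
Hence q_2/q_1 = (2·p_1/p_2)^(1/(0.25)), i.e. raised to the 4 power.
Substitute q_2 = (q_2/q_1)·q_1 into the budget: q_1* = I/(p_1 + p_2·(q_2/q_1)).
Numerically q_2/q_1 = 108.652969, so q_1* = 375/(11.3 + 7·108.652969) = 0.4858.

q_1* = 0.4858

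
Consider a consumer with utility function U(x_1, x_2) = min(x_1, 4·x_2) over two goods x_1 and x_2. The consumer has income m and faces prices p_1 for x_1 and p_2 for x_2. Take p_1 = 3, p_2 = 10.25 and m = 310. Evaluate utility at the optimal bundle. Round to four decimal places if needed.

With perfect complements, no substitution: consume in ratio x_1:x_2 = 4:1.
Budget: p_1·x_1 + p_2·(1/4)·x_1 = m, so (4·p_1 + p_2)·x_1 = 4·m.
Demand: x_1*(p_1,p_2,m) = 4·m/(4·p_1 + p_2), x_2* = m/(4·p_1 + p_2).
Here 4·3 + 10.25 = 22.25, giving x_1* = 55.7303 and x_2* = 13.9326.
Utility at the optimum: U(55.7303, 13.9326) = 55.7303.

V = 55.7303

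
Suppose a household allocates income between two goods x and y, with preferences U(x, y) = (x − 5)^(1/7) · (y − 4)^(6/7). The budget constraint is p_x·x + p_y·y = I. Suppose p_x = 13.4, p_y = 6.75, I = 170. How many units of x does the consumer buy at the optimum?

x* = 5.8102

MRS = (1/6)·(y−4)/(x−5). Tangency with p_x/p_y gives y−4 = 6·(p_x/p_y)·(x−5).
After buying the subsistence bundle (5, 4), a share 1/7 of the remaining income goes to x: x* = 5 + 1/7·(I − 5p_x − 4p_y)/p_x.
Discretionary income = 170 − 5·13.4 − 4·6.75 = 76; x* = 5 + 1/7·76/13.4 = 5.8102.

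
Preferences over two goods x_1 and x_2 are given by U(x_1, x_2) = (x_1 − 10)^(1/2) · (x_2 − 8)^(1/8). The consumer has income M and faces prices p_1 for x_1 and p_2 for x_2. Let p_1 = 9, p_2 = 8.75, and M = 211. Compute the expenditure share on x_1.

Let x_1' = x_1−10, x_2' = x_2−8. MRS = 4·x_2'/x_1' = p_1/p_2.
After buying the subsistence bundle (10, 8), a share 0.8 of the remaining income goes to x_1: x_1* = 10 + 0.8·(M − 10p_1 − 8p_2)/p_1.
Discretionary income = 211 − 10·9 − 8·8.75 = 51; x_1* = 10 + 0.8·51/9 = 14.5333; x_2* = 8 + 0.2·51/8.75 = 9.1657.
Expenditure on x_1: 9·14.5333 = 130.8; share = 0.6199.

share on x_1 = 0.6199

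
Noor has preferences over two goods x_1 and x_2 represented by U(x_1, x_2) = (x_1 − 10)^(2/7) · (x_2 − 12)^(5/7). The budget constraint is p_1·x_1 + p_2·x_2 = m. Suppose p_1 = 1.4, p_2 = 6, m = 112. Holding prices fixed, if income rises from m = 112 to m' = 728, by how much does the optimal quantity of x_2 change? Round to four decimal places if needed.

MRS = (2/5)·(x_2−12)/(x_1−10). Tangency with p_1/p_2 gives x_2−12 = (5/2)·(p_1/p_2)·(x_1−10).
Substituting into the budget: x_1* = 10 + 2/7·(m − 10·p_1 − 12·p_2)/p_1, and x_2* = 12 + 5/7·(…)/p_2.
Discretionary income = 112 − 10·1.4 − 12·6 = 26; x_2* = 12 + 5/7·26/6 = 15.0952.
At m' = 728: x_2* = 88.4286. Change: 88.4286 − 15.0952 = 73.3333.

Δx_2* = 73.3333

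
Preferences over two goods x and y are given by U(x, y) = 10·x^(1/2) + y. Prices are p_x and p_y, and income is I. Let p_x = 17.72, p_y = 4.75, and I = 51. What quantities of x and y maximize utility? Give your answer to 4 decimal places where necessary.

x* = 1.7964, y* = 4.0354

Set MRS = p_x/p_y: 5·x^(−1/2) = p_x/p_y.
Solve: √x = 5·p_y/p_x, so x*(p_x,p_y) = (5·p_y/p_x)², and y* = (I − p_x·x*)/p_y.
Plugging in: x* = (5·4.75/17.72)² = 1.7964, y* = 4.0354.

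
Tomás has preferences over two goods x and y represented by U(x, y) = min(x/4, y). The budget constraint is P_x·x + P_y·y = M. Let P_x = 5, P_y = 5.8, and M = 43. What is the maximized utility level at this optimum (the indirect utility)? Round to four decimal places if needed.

V = 1.6667

Demand: x*(P_x,P_y,M) = 4·M/(4·P_x + P_y), y* = M/(4·P_x + P_y).
Here 4·5 + 5.8 = 25.8, giving x* = 6.6667 and y* = 1.6667.
Utility at the optimum: U(6.6667, 1.6667) = 1.6667.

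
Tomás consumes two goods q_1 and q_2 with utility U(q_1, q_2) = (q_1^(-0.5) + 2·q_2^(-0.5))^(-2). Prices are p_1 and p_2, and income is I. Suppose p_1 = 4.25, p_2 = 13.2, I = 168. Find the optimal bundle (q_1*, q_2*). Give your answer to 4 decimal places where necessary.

q_1* = 11.9206, q_2* = 8.8892

MRS = MU_q_1/MU_q_2 = (1/2)·(q_2/q_1)^(1.5). Set equal to p_1/p_2.
Hence q_2/q_1 = (2·p_1/p_2)^(1/(1.5)), i.e. raised to the 2/3 power.
Substitute q_2 = (q_2/q_1)·q_1 into the budget: q_1* = I/(p_1 + p_2·(q_2/q_1)).
Numerically q_2/q_1 = 0.745699, so q_1* = 168/(4.25 + 13.2·0.745699) = 11.9206 and q_2* = 0.745699·11.9206 = 8.8892.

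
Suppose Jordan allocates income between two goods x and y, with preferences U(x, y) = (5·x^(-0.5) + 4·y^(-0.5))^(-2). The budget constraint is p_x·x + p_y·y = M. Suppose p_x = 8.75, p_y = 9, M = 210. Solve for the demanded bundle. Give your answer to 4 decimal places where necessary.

From the CES first-order condition, (5/4)·(y/x)^(1.5) = p_x/p_y.
Solve for the ratio: y/x = [(4/5)·p_x/p_y]^(2/3).
Substitute y = (y/x)·x into the budget: x* = M/(p_x + p_y·(y/x)).
Numerically y/x = 0.84574, so x* = 210/(8.75 + 9·0.84574) = 12.8349 and y* = 0.84574·12.8349 = 10.855.

x* = 12.8349, y* = 10.855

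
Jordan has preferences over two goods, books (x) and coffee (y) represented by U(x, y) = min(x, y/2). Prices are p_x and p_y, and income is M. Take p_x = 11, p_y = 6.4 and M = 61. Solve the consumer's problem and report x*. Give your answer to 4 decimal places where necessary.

x* = 2.563

With perfect complements, no substitution: consume in ratio x:y = 1:2.
Budget: p_x·x + p_y·2·x = M, so (p_x + 2·p_y)·x = M.
Demand: x*(p_x,p_y,M) = M/(p_x + 2·p_y), y* = 2·M/(p_x + 2·p_y).
Here 11 + 2·6.4 = 23.8, giving x* = 2.563.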